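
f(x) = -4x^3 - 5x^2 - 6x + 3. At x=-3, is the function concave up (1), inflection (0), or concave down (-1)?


Concavity is determined by the sign of f''(x).
f(x) = -4x^3 - 5x^2 - 6x + 3
f'(x) = -12x^2 - 10x - 6
f''(x) = -24x - 10
f''(-3) = -24 * (-3) - 10
= 72 - 10
= 62
Since f''(-3) > 0, the function is concave up (1)

1


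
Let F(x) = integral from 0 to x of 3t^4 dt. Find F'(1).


By the Fundamental Theorem of Calculus (Part 1):
If F(x) = integral from 0 to x of f(t) dt, then F'(x) = f(x)
Here f(t) = 3t^4
So F'(x) = 3x^4
Evaluate at x = 1:
F'(1) = 3 * 1^4
= 3 * 1
= 3

3


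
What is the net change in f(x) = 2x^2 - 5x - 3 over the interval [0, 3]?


Net change = f(b) - f(a)
f(x) = 2x^2 - 5x - 3
Compute f(3):
f(3) = 2 * 3^2 - 5 * 3 - 3
= 18 - 15 - 3
= 0
Compute f(0):
f(0) = 2 * 0^2 - 5 * 0 - 3
= 0 + 0 - 3
= -3
Net change = 0 - (-3) = 3

3


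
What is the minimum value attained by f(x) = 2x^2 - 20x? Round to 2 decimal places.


For a quadratic f(x) = ax^2 + bx + c with a > 0, the minimum is at the vertex.
Vertex x-coordinate: x = -b/(2a)
x = -(-20) / (2 * 2)
x = 20/4 = 5
Substitute back to find the minimum value:
f(5) = 2 * 5^2 - 20 * 5 + 0
= 50 - 100 + 0
= -50 = -50.00

-50.00


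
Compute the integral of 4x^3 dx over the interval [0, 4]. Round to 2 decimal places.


Find the antiderivative of 4x^3:
F(x) = 4/4 * x^4
Apply the Fundamental Theorem of Calculus:
F(4) - F(0)
= 4/4 * 4^4 - 4/4 * 0^4
= 4/4 * (256 - 0)
= 4/4 * 256
= 256 = 256.00

256.00


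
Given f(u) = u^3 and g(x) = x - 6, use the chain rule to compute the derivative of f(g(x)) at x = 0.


Using the chain rule: (f(g(x)))' = f'(g(x)) * g'(x)
First, find g(0):
g(0) = 1 * 0 - 6 = -6
Next, f'(u) = 3u^2
And g'(x) = 1
So f'(g(0)) * g'(0)
= 3 * (-6)^2 * 1
= 3 * 36 * 1
= 108

108


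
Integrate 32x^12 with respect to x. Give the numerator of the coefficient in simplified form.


Apply the power rule for integration:
integral of ax^n dx = a/(n+1) * x^(n+1) + C
integral of 32x^12 dx
= 32/13 * x^13 + C
The coefficient in lowest terms is 32/13, and its numerator is 32

32


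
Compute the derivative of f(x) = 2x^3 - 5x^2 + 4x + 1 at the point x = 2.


Differentiate f(x) = 2x^3 - 5x^2 + 4x + 1 term by term:
f'(x) = 6x^2 - 10x + 4
Substitute x = 2:
f'(2) = 6 * 2^2 - 10 * 2 + 4
= 24 - 20 + 4
= 8

8


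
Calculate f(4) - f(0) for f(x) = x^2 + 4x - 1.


Net change = f(b) - f(a)
f(x) = x^2 + 4x - 1
Compute f(4):
f(4) = 1 * 4^2 + 4 * 4 - 1
= 16 + 16 - 1
= 31
Compute f(0):
f(0) = 1 * 0^2 + 4 * 0 - 1
= 0 + 0 - 1
= -1
Net change = 31 - (-1) = 32

32


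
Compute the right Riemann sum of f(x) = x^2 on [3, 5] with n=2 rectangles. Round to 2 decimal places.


Right Riemann sum uses right endpoints of each subinterval.
Interval: [3, 5], n = 2
dx = (5 - 3) / 2 = 1
Right endpoints: [4, 5]
f values: [16, 25]
Sum = dx * (sum of f values)
= 1 * 41
= 41 = 41.00

41.00


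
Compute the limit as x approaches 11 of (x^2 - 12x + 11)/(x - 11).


Direct substitution gives 0/0, so we factor the numerator.
Factor: (x^2 - 12x + 11) = (x - 11)(x - 1)
Cancel the common factor (x - 11):
(x^2 - 12x + 11)/(x - 11) = (x - 1)
Now substitute x = 11:
= (11) - (1) = 10

10


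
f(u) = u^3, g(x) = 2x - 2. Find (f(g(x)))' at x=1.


Using the chain rule: (f(g(x)))' = f'(g(x)) * g'(x)
First, find g(1):
g(1) = 2 * 1 - 2 = 0
Next, f'(u) = 3u^2
And g'(x) = 2
So f'(g(1)) * g'(1)
= 3 * 0^2 * 2
= 3 * 0 * 2
= 0

0


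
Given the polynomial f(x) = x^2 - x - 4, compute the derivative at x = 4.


Differentiate term by term using power and sum rules:
f(x) = x^2 - x - 4
f'(x) = 2x - 1
Substitute x = 4:
f'(4) = 2 * 4 - 1
= 8 - 1
= 7

7


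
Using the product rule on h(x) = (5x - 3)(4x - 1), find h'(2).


Let u(x) = 5x - 3 and v(x) = 4x - 1
u'(x) = 5
v'(x) = 4
Product rule: h'(x) = u'(x)*v(x) + u(x)*v'(x)
= 5 * (4x - 1) + (5x - 3) * 4
At x = 2:
u(2) = 5 * 2 - 3 = 7
v(2) = 4 * 2 - 1 = 7
h'(2) = 5 * 7 + 7 * 4
= 35 + 28
= 63

63


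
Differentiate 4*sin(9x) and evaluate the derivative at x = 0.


Apply the chain rule to differentiate 4*sin(9x):
d/dx [4*sin(9x)]
= 4 * cos(9x) * d/dx(9x)
= 4 * 9 * cos(9x)
= 36 * cos(9x)
Evaluate at x = 0:
= 36 * cos(0)
= 36 * 1
= 36

36


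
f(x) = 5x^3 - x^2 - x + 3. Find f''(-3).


First derivative:
f'(x) = 15x^2 - 2x - 1
Second derivative:
f''(x) = 30x - 2
Substitute x = -3:
f''(-3) = 30 * (-3) - 2
= -90 - 2
= -92

-92


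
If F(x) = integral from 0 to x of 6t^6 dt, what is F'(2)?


By the Fundamental Theorem of Calculus (Part 1):
If F(x) = integral from 0 to x of f(t) dt, then F'(x) = f(x)
Here f(t) = 6t^6
So F'(x) = 6x^6
Evaluate at x = 2:
F'(2) = 6 * 2^6
= 6 * 64
= 384

384


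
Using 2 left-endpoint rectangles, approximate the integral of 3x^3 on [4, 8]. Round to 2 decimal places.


Left Riemann sum uses left endpoints of each subinterval.
Interval: [4, 8], n = 2
dx = (8 - 4) / 2 = 2
Left endpoints: [4, 6]
f values: [192, 648]
Sum = dx * (sum of f values)
= 2 * 840
= 1680 = 1680.00

1680.00


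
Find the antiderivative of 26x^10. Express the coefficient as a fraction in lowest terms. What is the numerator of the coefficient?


Apply the power rule for integration:
integral of ax^n dx = a/(n+1) * x^(n+1) + C
integral of 26x^10 dx
= 26/11 * x^11 + C
The coefficient in lowest terms is 26/11, and its numerator is 26

26


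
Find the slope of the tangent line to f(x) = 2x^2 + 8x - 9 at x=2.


The slope of the tangent line equals f'(x) at the point.
f(x) = 2x^2 + 8x - 9
f'(x) = 4x + 8
At x = 2:
f'(2) = 4 * 2 + 8
= 8 + 8
= 16

16


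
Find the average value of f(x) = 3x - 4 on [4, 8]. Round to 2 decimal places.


Average value = 1/(b-a) * integral from a to b of f(x) dx
First compute the integral of 3x - 4:
F(x) = (3/2)x^2 - 4x
F(8) = 3/2 * 64 - 4 * 8 = 64
F(4) = 3/2 * 16 - 4 * 4 = 8
Integral = 64 - 8 = 56
Average = 56 / (8 - 4) = 56 / 4
= 14 = 14.00

14.00


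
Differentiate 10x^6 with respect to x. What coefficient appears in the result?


We apply the power rule: d/dx [ax^n] = a*n * x^(n-1)
d/dx [10x^6]
= 10 * 6 * x^(6-1)
= 60x^5
The coefficient is 60

60


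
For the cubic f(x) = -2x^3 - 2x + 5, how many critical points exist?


Find where f'(x) = 0:
f(x) = -2x^3 - 2x + 5
f'(x) = -6x^2 - 2
This is a quadratic in x. Use the discriminant to count real roots.
Discriminant = (0)^2 - 4 * (-6) * (-2)
= 0 - 48
= -48
Since discriminant < 0, f'(x) = 0 has no real solutions.
Number of critical points: 0

0


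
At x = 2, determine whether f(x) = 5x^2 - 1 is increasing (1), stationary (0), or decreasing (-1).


Compute f'(x) to determine behavior:
f'(x) = 10x
f'(2) = 10 * 2 + 0
= 20 + 0
= 20
Since f'(2) > 0, the function is increasing (1)

1


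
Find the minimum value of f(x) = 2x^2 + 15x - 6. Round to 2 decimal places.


For a quadratic f(x) = ax^2 + bx + c with a > 0, the minimum is at the vertex.
Vertex x-coordinate: x = -b/(2a)
x = -(15) / (2 * 2)
x = -15/4
Substitute back to find the minimum value:
f(-15/4) = 2 * (-15/4)^2 + 15 * (-15/4) - 6
= 225/8 - 225/4 - 6
= -273/8 ≈ -34.13

-34.13


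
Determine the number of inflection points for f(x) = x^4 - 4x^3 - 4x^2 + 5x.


Inflection points occur where f''(x) = 0 and concavity changes.
f(x) = x^4 - 4x^3 - 4x^2 + 5x
f'(x) = 4x^3 - 12x^2 - 8x + 5
f''(x) = 12x^2 - 24x - 8
This is a quadratic in x. Use the discriminant to count real roots.
Discriminant = (-24)^2 - 4 * 12 * (-8)
= 576 - (-384)
= 960
Since discriminant > 0, f''(x) = 0 has 2 distinct real solutions.
A quadratic with two distinct real roots changes sign at each root, so concavity changes at both.
Number of inflection points: 2

2


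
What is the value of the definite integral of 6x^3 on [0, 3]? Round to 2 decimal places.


Find the antiderivative of 6x^3:
F(x) = 6/4 * x^4
Apply the Fundamental Theorem of Calculus:
F(3) - F(0)
= 6/4 * 3^4 - 6/4 * 0^4
= 6/4 * (81 - 0)
= 6/4 * 81
= 243/2 = 121.50

121.50


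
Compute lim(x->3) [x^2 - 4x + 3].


Since polynomials are continuous, we use direct substitution.
lim(x->3) of x^2 - 4x + 3
= 1 * 3^2 - 4 * 3 + 3
= 9 - 12 + 3
= 0

0


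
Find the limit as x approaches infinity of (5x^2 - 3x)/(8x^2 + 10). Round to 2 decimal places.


For limits at infinity with equal-degree polynomials,
we compare leading coefficients.
Numerator leading term: 5x^2
Denominator leading term: 8x^2
Divide both by x^2:
lim = (5 - 3/x) / (8 + 10/x^2)
As x -> infinity, the 1/x and 1/x^2 terms vanish:
= 5/8 ≈ 0.63

0.63


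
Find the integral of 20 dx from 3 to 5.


The integral of a constant k over [a, b] equals k * (b - a).
integral from 3 to 5 of 20 dx
= 20 * (5 - 3)
= 20 * 2
= 40

40


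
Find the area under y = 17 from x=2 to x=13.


The area under a constant function y = 17 is a rectangle.
Width = 13 - 2 = 11
Height = 17
Area = width * height
= 11 * 17
= 187

187


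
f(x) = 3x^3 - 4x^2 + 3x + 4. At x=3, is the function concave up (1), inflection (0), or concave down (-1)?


Concavity is determined by the sign of f''(x).
f(x) = 3x^3 - 4x^2 + 3x + 4
f'(x) = 9x^2 - 8x + 3
f''(x) = 18x - 8
f''(3) = 18 * 3 - 8
= 54 - 8
= 46
Since f''(3) > 0, the function is concave up (1)

1


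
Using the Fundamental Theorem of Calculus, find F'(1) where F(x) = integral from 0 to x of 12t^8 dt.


By the Fundamental Theorem of Calculus (Part 1):
If F(x) = integral from 0 to x of f(t) dt, then F'(x) = f(x)
Here f(t) = 12t^8
So F'(x) = 12x^8
Evaluate at x = 1:
F'(1) = 12 * 1^8
= 12 * 1
= 12

12


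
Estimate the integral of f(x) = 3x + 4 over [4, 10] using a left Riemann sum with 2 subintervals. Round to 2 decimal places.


Left Riemann sum uses left endpoints of each subinterval.
Interval: [4, 10], n = 2
dx = (10 - 4) / 2 = 3
Left endpoints: [4, 7]
f values: [16, 25]
Sum = dx * (sum of f values)
= 3 * 41
= 123 = 123.00

123.00


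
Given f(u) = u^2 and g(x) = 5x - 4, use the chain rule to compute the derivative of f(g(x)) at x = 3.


Using the chain rule: (f(g(x)))' = f'(g(x)) * g'(x)
First, find g(3):
g(3) = 5 * 3 - 4 = 11
Next, f'(u) = 2u
And g'(x) = 5
So f'(g(3)) * g'(3)
= 2 * 11 * 5
= 110

110


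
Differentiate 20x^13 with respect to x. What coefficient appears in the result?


We apply the power rule: d/dx [ax^n] = a*n * x^(n-1)
d/dx [20x^13]
= 20 * 13 * x^(13-1)
= 260x^12
The coefficient is 260

260


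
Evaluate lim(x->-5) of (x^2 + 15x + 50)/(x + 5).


Direct substitution gives 0/0, so we factor the numerator.
Factor: (x^2 + 15x + 50) = (x + 5)(x + 10)
Cancel the common factor (x + 5):
(x^2 + 15x + 50)/(x + 5) = (x + 10)
Now substitute x = -5:
= (-5) - (-10) = 5

5


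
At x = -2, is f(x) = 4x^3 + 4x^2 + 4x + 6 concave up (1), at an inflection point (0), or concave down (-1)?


Concavity is determined by the sign of f''(x).
f(x) = 4x^3 + 4x^2 + 4x + 6
f'(x) = 12x^2 + 8x + 4
f''(x) = 24x + 8
f''(-2) = 24 * (-2) + 8
= -48 + 8
= -40
Since f''(-2) < 0, the function is concave down (-1)

-1


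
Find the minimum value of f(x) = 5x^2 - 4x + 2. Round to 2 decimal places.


For a quadratic f(x) = ax^2 + bx + c with a > 0, the minimum is at the vertex.
Vertex x-coordinate: x = -b/(2a)
x = -(-4) / (2 * 5)
x = 4/10 = 2/5
Substitute back to find the minimum value:
f(2/5) = 5 * (2/5)^2 - 4 * (2/5) + 2
= 4/5 - 8/5 + 2
= 6/5 = 1.20

1.20


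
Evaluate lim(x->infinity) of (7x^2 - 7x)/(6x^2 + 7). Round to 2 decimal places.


For limits at infinity with equal-degree polynomials,
we compare leading coefficients.
Numerator leading term: 7x^2
Denominator leading term: 6x^2
Divide both by x^2:
lim = (7 - 7/x) / (6 + 7/x^2)
As x -> infinity, the 1/x and 1/x^2 terms vanish:
= 7/6 ≈ 1.17

1.17


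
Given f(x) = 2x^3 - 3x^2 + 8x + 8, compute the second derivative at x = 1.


First derivative:
f'(x) = 6x^2 - 6x + 8
Second derivative:
f''(x) = 12x - 6
Substitute x = 1:
f''(1) = 12 * 1 - 6
= 12 - 6
= 6

6


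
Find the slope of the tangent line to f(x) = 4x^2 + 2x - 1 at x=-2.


The slope of the tangent line equals f'(x) at the point.
f(x) = 4x^2 + 2x - 1
f'(x) = 8x + 2
At x = -2:
f'(-2) = 8 * (-2) + 2
= -16 + 2
= -14

-14


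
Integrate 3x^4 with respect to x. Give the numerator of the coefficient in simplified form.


Apply the power rule for integration:
integral of ax^n dx = a/(n+1) * x^(n+1) + C
integral of 3x^4 dx
= 3/5 * x^5 + C
The coefficient in lowest terms is 3/5, and its numerator is 3

3


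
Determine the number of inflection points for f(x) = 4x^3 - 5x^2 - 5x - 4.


Inflection points occur where f''(x) = 0 and concavity changes.
f(x) = 4x^3 - 5x^2 - 5x - 4
f'(x) = 12x^2 - 10x - 5
f''(x) = 24x - 10
Set f''(x) = 0:
24x - 10 = 0
x = 10 / 24 = 5/12
Since f''(x) is linear (degree 1), it changes sign at this point.
Therefore there is exactly 1 inflection point.

1


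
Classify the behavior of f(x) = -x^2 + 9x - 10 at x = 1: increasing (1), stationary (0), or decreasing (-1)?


Compute f'(x) to determine behavior:
f'(x) = -2x + 9
f'(1) = -2 * 1 + 9
= -2 + 9
= 7
Since f'(1) > 0, the function is increasing (1)

1


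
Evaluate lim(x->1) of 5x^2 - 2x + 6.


Since polynomials are continuous, we use direct substitution.
lim(x->1) of 5x^2 - 2x + 6
= 5 * 1^2 - 2 * 1 + 6
= 5 - 2 + 6
= 9

9


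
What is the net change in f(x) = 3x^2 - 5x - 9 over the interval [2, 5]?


Net change = f(b) - f(a)
f(x) = 3x^2 - 5x - 9
Compute f(5):
f(5) = 3 * 5^2 - 5 * 5 - 9
= 75 - 25 - 9
= 41
Compute f(2):
f(2) = 3 * 2^2 - 5 * 2 - 9
= 12 - 10 - 9
= -7
Net change = 41 - (-7) = 48

48


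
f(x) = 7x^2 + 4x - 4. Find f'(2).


Differentiate term by term using power and sum rules:
f(x) = 7x^2 + 4x - 4
f'(x) = 14x + 4
Substitute x = 2:
f'(2) = 14 * 2 + 4
= 28 + 4
= 32

32


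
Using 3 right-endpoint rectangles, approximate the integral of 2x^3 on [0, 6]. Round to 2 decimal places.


Right Riemann sum uses right endpoints of each subinterval.
Interval: [0, 6], n = 3
dx = (6 - 0) / 3 = 2
Right endpoints: [2, 4, 6]
f values: [16, 128, 432]
Sum = dx * (sum of f values)
= 2 * 576
= 1152 = 1152.00

1152.00


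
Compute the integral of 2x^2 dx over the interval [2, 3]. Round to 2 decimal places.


Find the antiderivative of 2x^2:
F(x) = 2/3 * x^3
Apply the Fundamental Theorem of Calculus:
F(3) - F(2)
= 2/3 * 3^3 - 2/3 * 2^3
= 2/3 * (27 - 8)
= 2/3 * 19
= 38/3 ≈ 12.67

12.67


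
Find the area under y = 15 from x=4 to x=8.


The area under a constant function y = 15 is a rectangle.
Width = 8 - 4 = 4
Height = 15
Area = width * height
= 4 * 15
= 60

60


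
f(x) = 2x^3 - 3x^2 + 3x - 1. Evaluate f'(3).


Differentiate f(x) = 2x^3 - 3x^2 + 3x - 1 term by term:
f'(x) = 6x^2 - 6x + 3
Substitute x = 3:
f'(3) = 6 * 3^2 - 6 * 3 + 3
= 54 - 18 + 3
= 39

39


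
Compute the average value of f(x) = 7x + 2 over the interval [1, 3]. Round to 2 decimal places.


Average value = 1/(b-a) * integral from a to b of f(x) dx
First compute the integral of 7x + 2:
F(x) = (7/2)x^2 + 2x
F(3) = 7/2 * 9 + 2 * 3 = 75/2
F(1) = 7/2 * 1 + 2 * 1 = 11/2
Integral = 75/2 - 11/2 = 32
Average = 32 / (3 - 1) = 32 / 2
= 16 = 16.00

16.00


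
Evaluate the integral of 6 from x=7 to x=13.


The integral of a constant k over [a, b] equals k * (b - a).
integral from 7 to 13 of 6 dx
= 6 * (13 - 7)
= 6 * 6
= 36

36


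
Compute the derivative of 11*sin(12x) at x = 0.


Apply the chain rule to differentiate 11*sin(12x):
d/dx [11*sin(12x)]
= 11 * cos(12x) * d/dx(12x)
= 11 * 12 * cos(12x)
= 132 * cos(12x)
Evaluate at x = 0:
= 132 * cos(0)
= 132 * 1
= 132

132


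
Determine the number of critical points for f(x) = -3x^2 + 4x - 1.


Find where f'(x) = 0:
f'(x) = -6x + 4
Set f'(x) = 0:
-6x + 4 = 0
x = -4 / (-6) = 2/3
This is a linear equation in x, so there is exactly one solution.
Number of critical points: 1

1


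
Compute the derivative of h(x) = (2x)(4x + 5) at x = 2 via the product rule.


Let u(x) = 2x and v(x) = 4x + 5
u'(x) = 2
v'(x) = 4
Product rule: h'(x) = u'(x)*v(x) + u(x)*v'(x)
= 2 * (4x + 5) + (2x) * 4
At x = 2:
u(2) = 2 * 2 + 0 = 4
v(2) = 4 * 2 + 5 = 13
h'(2) = 2 * 13 + 4 * 4
= 26 + 16
= 42

42


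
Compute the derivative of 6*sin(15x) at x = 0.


Apply the chain rule to differentiate 6*sin(15x):
d/dx [6*sin(15x)]
= 6 * cos(15x) * d/dx(15x)
= 6 * 15 * cos(15x)
= 90 * cos(15x)
Evaluate at x = 0:
= 90 * cos(0)
= 90 * 1
= 90

90


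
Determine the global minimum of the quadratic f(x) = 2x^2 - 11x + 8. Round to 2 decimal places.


For a quadratic f(x) = ax^2 + bx + c with a > 0, the minimum is at the vertex.
Vertex x-coordinate: x = -b/(2a)
x = -(-11) / (2 * 2)
x = 11/4
Substitute back to find the minimum value:
f(11/4) = 2 * (11/4)^2 - 11 * (11/4) + 8
= 121/8 - 121/4 + 8
= -57/8 ≈ -7.13

-7.13


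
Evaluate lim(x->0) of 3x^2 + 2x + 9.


Since polynomials are continuous, we use direct substitution.
lim(x->0) of 3x^2 + 2x + 9
= 3 * 0^2 + 2 * 0 + 9
= 0 + 0 + 9
= 9

9


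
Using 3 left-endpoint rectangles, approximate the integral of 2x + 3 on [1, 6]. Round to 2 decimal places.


Left Riemann sum uses left endpoints of each subinterval.
Interval: [1, 6], n = 3
dx = (6 - 1) / 3 = 5/3
Left endpoints: [1, 8/3, 13/3]
f values: [5, 25/3, 35/3]
Sum = dx * (sum of f values)
= 5/3 * 25
= 125/3 ≈ 41.67

41.67


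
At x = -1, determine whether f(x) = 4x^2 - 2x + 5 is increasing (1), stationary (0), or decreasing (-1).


Compute f'(x) to determine behavior:
f'(x) = 8x - 2
f'(-1) = 8 * (-1) - 2
= -8 - 2
= -10
Since f'(-1) < 0, the function is decreasing (-1)

-1


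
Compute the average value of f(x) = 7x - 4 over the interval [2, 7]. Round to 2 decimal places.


Average value = 1/(b-a) * integral from a to b of f(x) dx
First compute the integral of 7x - 4:
F(x) = (7/2)x^2 - 4x
F(7) = 7/2 * 49 - 4 * 7 = 287/2
F(2) = 7/2 * 4 - 4 * 2 = 6
Integral = 287/2 - 6 = 275/2
Average = (275/2) / (7 - 2) = (275/2) / 5
= 55/2 = 27.50

27.50


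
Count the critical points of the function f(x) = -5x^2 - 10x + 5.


Find where f'(x) = 0:
f'(x) = -10x - 10
Set f'(x) = 0:
-10x - 10 = 0
x = 10 / (-10) = -1
This is a linear equation in x, so there is exactly one solution.
Number of critical points: 1

1


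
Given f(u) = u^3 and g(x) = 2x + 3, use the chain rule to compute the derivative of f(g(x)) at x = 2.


Using the chain rule: (f(g(x)))' = f'(g(x)) * g'(x)
First, find g(2):
g(2) = 2 * 2 + 3 = 7
Next, f'(u) = 3u^2
And g'(x) = 2
So f'(g(2)) * g'(2)
= 3 * 7^2 * 2
= 3 * 49 * 2
= 294

294


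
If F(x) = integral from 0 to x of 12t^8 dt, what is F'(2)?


By the Fundamental Theorem of Calculus (Part 1):
If F(x) = integral from 0 to x of f(t) dt, then F'(x) = f(x)
Here f(t) = 12t^8
So F'(x) = 12x^8
Evaluate at x = 2:
F'(2) = 12 * 2^8
= 12 * 256
= 3072

3072


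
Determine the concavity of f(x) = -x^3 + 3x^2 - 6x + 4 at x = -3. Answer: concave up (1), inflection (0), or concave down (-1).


Concavity is determined by the sign of f''(x).
f(x) = -x^3 + 3x^2 - 6x + 4
f'(x) = -3x^2 + 6x - 6
f''(x) = -6x + 6
f''(-3) = -6 * (-3) + 6
= 18 + 6
= 24
Since f''(-3) > 0, the function is concave up (1)

1


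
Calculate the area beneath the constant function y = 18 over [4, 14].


The area under a constant function y = 18 is a rectangle.
Width = 14 - 4 = 10
Height = 18
Area = width * height
= 10 * 18
= 180

180


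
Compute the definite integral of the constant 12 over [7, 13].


The integral of a constant k over [a, b] equals k * (b - a).
integral from 7 to 13 of 12 dx
= 12 * (13 - 7)
= 12 * 6
= 72

72


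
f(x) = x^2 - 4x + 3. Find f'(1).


Differentiate term by term using power and sum rules:
f(x) = x^2 - 4x + 3
f'(x) = 2x - 4
Substitute x = 1:
f'(1) = 2 * 1 - 4
= 2 - 4
= -2

-2


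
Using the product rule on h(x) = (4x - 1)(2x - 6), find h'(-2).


Let u(x) = 4x - 1 and v(x) = 2x - 6
u'(x) = 4
v'(x) = 2
Product rule: h'(x) = u'(x)*v(x) + u(x)*v'(x)
= 4 * (2x - 6) + (4x - 1) * 2
At x = -2:
u(-2) = 4 * (-2) - 1 = -9
v(-2) = 2 * (-2) - 6 = -10
h'(-2) = 4 * (-10) + (-9) * 2
= -40 - 18
= -58

-58


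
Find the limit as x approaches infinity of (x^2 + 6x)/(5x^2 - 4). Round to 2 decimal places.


For limits at infinity with equal-degree polynomials,
we compare leading coefficients.
Numerator leading term: x^2
Denominator leading term: 5x^2
Divide both by x^2:
lim = (1 + 6/x) / (5 - 4/x^2)
As x -> infinity, the 1/x and 1/x^2 terms vanish:
= 1/5 = 0.20

0.20


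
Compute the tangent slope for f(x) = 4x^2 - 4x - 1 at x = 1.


The slope of the tangent line equals f'(x) at the point.
f(x) = 4x^2 - 4x - 1
f'(x) = 8x - 4
At x = 1:
f'(1) = 8 * 1 - 4
= 8 - 4
= 4

4


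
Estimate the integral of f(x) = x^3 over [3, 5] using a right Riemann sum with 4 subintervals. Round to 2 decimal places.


Right Riemann sum uses right endpoints of each subinterval.
Interval: [3, 5], n = 4
dx = (5 - 3) / 4 = 1/2
Right endpoints: [7/2, 4, 9/2, 5]
f values: [343/8, 64, 729/8, 125]
Sum = dx * (sum of f values)
= 1/2 * 323
= 323/2 = 161.50

161.50


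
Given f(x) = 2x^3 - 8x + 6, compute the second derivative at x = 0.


First derivative:
f'(x) = 6x^2 - 8
Second derivative:
f''(x) = 12x
Substitute x = 0:
f''(0) = 12 * 0 + 0
= 0 + 0
= 0

0


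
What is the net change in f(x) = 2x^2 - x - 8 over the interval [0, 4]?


Net change = f(b) - f(a)
f(x) = 2x^2 - x - 8
Compute f(4):
f(4) = 2 * 4^2 - 1 * 4 - 8
= 32 - 4 - 8
= 20
Compute f(0):
f(0) = 2 * 0^2 - 1 * 0 - 8
= 0 + 0 - 8
= -8
Net change = 20 - (-8) = 28

28


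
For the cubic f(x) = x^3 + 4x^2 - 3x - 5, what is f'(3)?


Differentiate f(x) = x^3 + 4x^2 - 3x - 5 term by term:
f'(x) = 3x^2 + 8x - 3
Substitute x = 3:
f'(3) = 3 * 3^2 + 8 * 3 - 3
= 27 + 24 - 3
= 48

48


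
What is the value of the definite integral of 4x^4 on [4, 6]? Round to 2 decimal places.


Find the antiderivative of 4x^4:
F(x) = 4/5 * x^5
Apply the Fundamental Theorem of Calculus:
F(6) - F(4)
= 4/5 * 6^5 - 4/5 * 4^5
= 4/5 * (7776 - 1024)
= 4/5 * 6752
= 27008/5 = 5401.60

5401.60


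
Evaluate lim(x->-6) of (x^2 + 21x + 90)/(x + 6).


Direct substitution gives 0/0, so we factor the numerator.
Factor: (x^2 + 21x + 90) = (x + 6)(x + 15)
Cancel the common factor (x + 6):
(x^2 + 21x + 90)/(x + 6) = (x + 15)
Now substitute x = -6:
= (-6) - (-15) = 9

9


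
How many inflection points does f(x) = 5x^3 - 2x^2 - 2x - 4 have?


Inflection points occur where f''(x) = 0 and concavity changes.
f(x) = 5x^3 - 2x^2 - 2x - 4
f'(x) = 15x^2 - 4x - 2
f''(x) = 30x - 4
Set f''(x) = 0:
30x - 4 = 0
x = 4 / 30 = 2/15
Since f''(x) is linear (degree 1), it changes sign at this point.
Therefore there is exactly 1 inflection point.

1


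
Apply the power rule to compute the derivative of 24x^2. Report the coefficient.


We apply the power rule: d/dx [ax^n] = a*n * x^(n-1)
d/dx [24x^2]
= 24 * 2 * x^(2-1)
= 48x
The coefficient is 48

48


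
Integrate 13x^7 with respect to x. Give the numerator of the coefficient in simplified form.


Apply the power rule for integration:
integral of ax^n dx = a/(n+1) * x^(n+1) + C
integral of 13x^7 dx
= 13/8 * x^8 + C
The coefficient in lowest terms is 13/8, and its numerator is 13

13


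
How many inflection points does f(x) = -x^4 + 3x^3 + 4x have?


Inflection points occur where f''(x) = 0 and concavity changes.
f(x) = -x^4 + 3x^3 + 4x
f'(x) = -4x^3 + 9x^2 + 4
f''(x) = -12x^2 + 18x
This is a quadratic in x. Use the discriminant to count real roots.
Discriminant = (18)^2 - 4 * (-12) * 0
= 324 - 0
= 324
Since discriminant > 0, f''(x) = 0 has 2 distinct real solutions.
A quadratic with two distinct real roots changes sign at each root, so concavity changes at both.
Number of inflection points: 2

2


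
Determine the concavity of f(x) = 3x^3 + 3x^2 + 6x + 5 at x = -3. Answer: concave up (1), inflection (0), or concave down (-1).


Concavity is determined by the sign of f''(x).
f(x) = 3x^3 + 3x^2 + 6x + 5
f'(x) = 9x^2 + 6x + 6
f''(x) = 18x + 6
f''(-3) = 18 * (-3) + 6
= -54 + 6
= -48
Since f''(-3) < 0, the function is concave down (-1)

-1


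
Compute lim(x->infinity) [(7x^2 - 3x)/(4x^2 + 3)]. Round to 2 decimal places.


For limits at infinity with equal-degree polynomials,
we compare leading coefficients.
Numerator leading term: 7x^2
Denominator leading term: 4x^2
Divide both by x^2:
lim = (7 - 3/x) / (4 + 3/x^2)
As x -> infinity, the 1/x and 1/x^2 terms vanish:
= 7/4 = 1.75

1.75


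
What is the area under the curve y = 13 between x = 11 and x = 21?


The area under a constant function y = 13 is a rectangle.
Width = 21 - 11 = 10
Height = 13
Area = width * height
= 10 * 13
= 130

130


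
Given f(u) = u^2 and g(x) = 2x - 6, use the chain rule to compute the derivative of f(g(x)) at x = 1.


Using the chain rule: (f(g(x)))' = f'(g(x)) * g'(x)
First, find g(1):
g(1) = 2 * 1 - 6 = -4
Next, f'(u) = 2u
And g'(x) = 2
So f'(g(1)) * g'(1)
= 2 * (-4) * 2
= -16

-16


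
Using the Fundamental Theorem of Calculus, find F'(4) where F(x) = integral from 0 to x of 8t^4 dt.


By the Fundamental Theorem of Calculus (Part 1):
If F(x) = integral from 0 to x of f(t) dt, then F'(x) = f(x)
Here f(t) = 8t^4
So F'(x) = 8x^4
Evaluate at x = 4:
F'(4) = 8 * 4^4
= 8 * 256
= 2048

2048


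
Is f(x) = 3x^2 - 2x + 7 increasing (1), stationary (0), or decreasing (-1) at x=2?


Compute f'(x) to determine behavior:
f'(x) = 6x - 2
f'(2) = 6 * 2 - 2
= 12 - 2
= 10
Since f'(2) > 0, the function is increasing (1)

1


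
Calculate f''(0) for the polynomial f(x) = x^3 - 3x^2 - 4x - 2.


First derivative:
f'(x) = 3x^2 - 6x - 4
Second derivative:
f''(x) = 6x - 6
Substitute x = 0:
f''(0) = 6 * 0 - 6
= 0 - 6
= -6

-6


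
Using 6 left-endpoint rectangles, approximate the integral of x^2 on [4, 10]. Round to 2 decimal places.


Left Riemann sum uses left endpoints of each subinterval.
Interval: [4, 10], n = 6
dx = (10 - 4) / 6 = 1
Left endpoints: [4, 5, 6, 7, 8, 9]
f values: [16, 25, 36, 49, 64, 81]
Sum = dx * (sum of f values)
= 1 * 271
= 271 = 271.00

271.00


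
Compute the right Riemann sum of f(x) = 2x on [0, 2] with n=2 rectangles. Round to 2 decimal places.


Right Riemann sum uses right endpoints of each subinterval.
Interval: [0, 2], n = 2
dx = (2 - 0) / 2 = 1
Right endpoints: [1, 2]
f values: [2, 4]
Sum = dx * (sum of f values)
= 1 * 6
= 6 = 6.00

6.00


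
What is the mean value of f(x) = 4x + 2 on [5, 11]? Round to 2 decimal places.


Average value = 1/(b-a) * integral from a to b of f(x) dx
First compute the integral of 4x + 2:
F(x) = 2x^2 + 2x
F(11) = 2 * 121 + 2 * 11 = 264
F(5) = 2 * 25 + 2 * 5 = 60
Integral = 264 - 60 = 204
Average = 204 / (11 - 5) = 204 / 6
= 34 = 34.00

34.00


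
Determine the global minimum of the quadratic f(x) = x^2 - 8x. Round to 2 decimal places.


For a quadratic f(x) = ax^2 + bx + c with a > 0, the minimum is at the vertex.
Vertex x-coordinate: x = -b/(2a)
x = -(-8) / (2 * 1)
x = 8/2 = 4
Substitute back to find the minimum value:
f(4) = 1 * 4^2 - 8 * 4 + 0
= 16 - 32 + 0
= -16 = -16.00

-16.00


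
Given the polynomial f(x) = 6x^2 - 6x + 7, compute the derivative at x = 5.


Differentiate term by term using power and sum rules:
f(x) = 6x^2 - 6x + 7
f'(x) = 12x - 6
Substitute x = 5:
f'(5) = 12 * 5 - 6
= 60 - 6
= 54

54


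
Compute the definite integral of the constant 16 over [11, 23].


The integral of a constant k over [a, b] equals k * (b - a).
integral from 11 to 23 of 16 dx
= 16 * (23 - 11)
= 16 * 12
= 192

192


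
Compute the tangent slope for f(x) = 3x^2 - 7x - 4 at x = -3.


The slope of the tangent line equals f'(x) at the point.
f(x) = 3x^2 - 7x - 4
f'(x) = 6x - 7
At x = -3:
f'(-3) = 6 * (-3) - 7
= -18 - 7
= -25

-25


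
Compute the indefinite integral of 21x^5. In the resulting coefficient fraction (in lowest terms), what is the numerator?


Apply the power rule for integration:
integral of ax^n dx = a/(n+1) * x^(n+1) + C
integral of 21x^5 dx
= 21/6 * x^6 + C
= 7/2 * x^6 + C
The coefficient in lowest terms is 7/2, and its numerator is 7

7


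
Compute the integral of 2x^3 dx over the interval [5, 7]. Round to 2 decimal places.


Find the antiderivative of 2x^3:
F(x) = 2/4 * x^4
Apply the Fundamental Theorem of Calculus:
F(7) - F(5)
= 2/4 * 7^4 - 2/4 * 5^4
= 2/4 * (2401 - 625)
= 2/4 * 1776
= 888 = 888.00

888.00


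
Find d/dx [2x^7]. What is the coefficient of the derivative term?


We apply the power rule: d/dx [ax^n] = a*n * x^(n-1)
d/dx [2x^7]
= 2 * 7 * x^(7-1)
= 14x^6
The coefficient is 14

14


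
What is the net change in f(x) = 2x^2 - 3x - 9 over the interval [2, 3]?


Net change = f(b) - f(a)
f(x) = 2x^2 - 3x - 9
Compute f(3):
f(3) = 2 * 3^2 - 3 * 3 - 9
= 18 - 9 - 9
= 0
Compute f(2):
f(2) = 2 * 2^2 - 3 * 2 - 9
= 8 - 6 - 9
= -7
Net change = 0 - (-7) = 7

7


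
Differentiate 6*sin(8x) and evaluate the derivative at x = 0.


Apply the chain rule to differentiate 6*sin(8x):
d/dx [6*sin(8x)]
= 6 * cos(8x) * d/dx(8x)
= 6 * 8 * cos(8x)
= 48 * cos(8x)
Evaluate at x = 0:
= 48 * cos(0)
= 48 * 1
= 48

48


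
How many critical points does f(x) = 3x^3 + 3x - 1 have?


Find where f'(x) = 0:
f(x) = 3x^3 + 3x - 1
f'(x) = 9x^2 + 3
This is a quadratic in x. Use the discriminant to count real roots.
Discriminant = (0)^2 - 4 * 9 * 3
= 0 - 108
= -108
Since discriminant < 0, f'(x) = 0 has no real solutions.
Number of critical points: 0

0


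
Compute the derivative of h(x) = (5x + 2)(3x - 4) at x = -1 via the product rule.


Let u(x) = 5x + 2 and v(x) = 3x - 4
u'(x) = 5
v'(x) = 3
Product rule: h'(x) = u'(x)*v(x) + u(x)*v'(x)
= 5 * (3x - 4) + (5x + 2) * 3
At x = -1:
u(-1) = 5 * (-1) + 2 = -3
v(-1) = 3 * (-1) - 4 = -7
h'(-1) = 5 * (-7) + (-3) * 3
= -35 - 9
= -44

-44


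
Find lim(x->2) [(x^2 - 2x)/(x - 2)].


Direct substitution gives 0/0, so we factor the numerator.
Factor: (x^2 - 2x) = (x - 2)(x)
Cancel the common factor (x - 2):
(x^2 - 2x)/(x - 2) = (x)
Now substitute x = 2:
= (2) - (0) = 2

2


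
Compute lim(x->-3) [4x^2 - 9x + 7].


Since polynomials are continuous, we use direct substitution.
lim(x->-3) of 4x^2 - 9x + 7
= 4 * (-3)^2 - 9 * (-3) + 7
= 36 + 27 + 7
= 70

70


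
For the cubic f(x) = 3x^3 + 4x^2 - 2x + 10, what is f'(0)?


Differentiate f(x) = 3x^3 + 4x^2 - 2x + 10 term by term:
f'(x) = 9x^2 + 8x - 2
Substitute x = 0:
f'(0) = 9 * 0^2 + 8 * 0 - 2
= 0 + 0 - 2
= -2

-2


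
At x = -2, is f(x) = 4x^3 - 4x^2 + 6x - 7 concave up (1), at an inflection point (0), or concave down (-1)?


Concavity is determined by the sign of f''(x).
f(x) = 4x^3 - 4x^2 + 6x - 7
f'(x) = 12x^2 - 8x + 6
f''(x) = 24x - 8
f''(-2) = 24 * (-2) - 8
= -48 - 8
= -56
Since f''(-2) < 0, the function is concave down (-1)

-1


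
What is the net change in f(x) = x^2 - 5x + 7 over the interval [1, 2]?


Net change = f(b) - f(a)
f(x) = x^2 - 5x + 7
Compute f(2):
f(2) = 1 * 2^2 - 5 * 2 + 7
= 4 - 10 + 7
= 1
Compute f(1):
f(1) = 1 * 1^2 - 5 * 1 + 7
= 1 - 5 + 7
= 3
Net change = 1 - 3 = -2

-2


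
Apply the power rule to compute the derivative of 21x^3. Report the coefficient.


We apply the power rule: d/dx [ax^n] = a*n * x^(n-1)
d/dx [21x^3]
= 21 * 3 * x^(3-1)
= 63x^2
The coefficient is 63

63


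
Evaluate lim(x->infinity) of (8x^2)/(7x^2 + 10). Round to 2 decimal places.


For limits at infinity with equal-degree polynomials,
we compare leading coefficients.
Numerator leading term: 8x^2
Denominator leading term: 7x^2
Divide both by x^2:
lim = (8) / (7 + 10/x^2)
As x -> infinity, the 1/x and 1/x^2 terms vanish:
= 8/7 ≈ 1.14

1.14


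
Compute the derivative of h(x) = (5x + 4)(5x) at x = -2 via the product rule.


Let u(x) = 5x + 4 and v(x) = 5x
u'(x) = 5
v'(x) = 5
Product rule: h'(x) = u'(x)*v(x) + u(x)*v'(x)
= 5 * (5x) + (5x + 4) * 5
At x = -2:
u(-2) = 5 * (-2) + 4 = -6
v(-2) = 5 * (-2) + 0 = -10
h'(-2) = 5 * (-10) + (-6) * 5
= -50 - 30
= -80

-80


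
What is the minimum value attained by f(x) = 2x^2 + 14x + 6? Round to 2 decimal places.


For a quadratic f(x) = ax^2 + bx + c with a > 0, the minimum is at the vertex.
Vertex x-coordinate: x = -b/(2a)
x = -(14) / (2 * 2)
x = -14/4 = -7/2
Substitute back to find the minimum value:
f(-7/2) = 2 * (-7/2)^2 + 14 * (-7/2) + 6
= 49/2 - 49 + 6
= -37/2 = -18.50

-18.50


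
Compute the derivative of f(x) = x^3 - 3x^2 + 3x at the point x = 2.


Differentiate f(x) = x^3 - 3x^2 + 3x term by term:
f'(x) = 3x^2 - 6x + 3
Substitute x = 2:
f'(2) = 3 * 2^2 - 6 * 2 + 3
= 12 - 12 + 3
= 3

3


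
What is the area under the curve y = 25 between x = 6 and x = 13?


The area under a constant function y = 25 is a rectangle.
Width = 13 - 6 = 7
Height = 25
Area = width * height
= 7 * 25
= 175

175


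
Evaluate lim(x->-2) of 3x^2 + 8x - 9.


Since polynomials are continuous, we use direct substitution.
lim(x->-2) of 3x^2 + 8x - 9
= 3 * (-2)^2 + 8 * (-2) - 9
= 12 - 16 - 9
= -13

-13


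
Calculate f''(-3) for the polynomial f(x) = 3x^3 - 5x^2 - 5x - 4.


First derivative:
f'(x) = 9x^2 - 10x - 5
Second derivative:
f''(x) = 18x - 10
Substitute x = -3:
f''(-3) = 18 * (-3) - 10
= -54 - 10
= -64

-64


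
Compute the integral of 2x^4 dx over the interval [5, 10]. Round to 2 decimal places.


Find the antiderivative of 2x^4:
F(x) = 2/5 * x^5
Apply the Fundamental Theorem of Calculus:
F(10) - F(5)
= 2/5 * 10^5 - 2/5 * 5^5
= 2/5 * (100000 - 3125)
= 2/5 * 96875
= 38750 = 38750.00

38750.00


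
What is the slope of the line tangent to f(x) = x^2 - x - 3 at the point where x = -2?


The slope of the tangent line equals f'(x) at the point.
f(x) = x^2 - x - 3
f'(x) = 2x - 1
At x = -2:
f'(-2) = 2 * (-2) - 1
= -4 - 1
= -5

-5


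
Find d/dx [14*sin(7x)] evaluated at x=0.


Apply the chain rule to differentiate 14*sin(7x):
d/dx [14*sin(7x)]
= 14 * cos(7x) * d/dx(7x)
= 14 * 7 * cos(7x)
= 98 * cos(7x)
Evaluate at x = 0:
= 98 * cos(0)
= 98 * 1
= 98

98


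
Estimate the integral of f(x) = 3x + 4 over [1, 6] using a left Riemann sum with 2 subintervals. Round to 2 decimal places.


Left Riemann sum uses left endpoints of each subinterval.
Interval: [1, 6], n = 2
dx = (6 - 1) / 2 = 5/2
Left endpoints: [1, 7/2]
f values: [7, 29/2]
Sum = dx * (sum of f values)
= 5/2 * 43/2
= 215/4 = 53.75

53.75


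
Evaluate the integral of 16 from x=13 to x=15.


The integral of a constant k over [a, b] equals k * (b - a).
integral from 13 to 15 of 16 dx
= 16 * (15 - 13)
= 16 * 2
= 32

32


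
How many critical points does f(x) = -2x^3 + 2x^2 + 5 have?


Find where f'(x) = 0:
f(x) = -2x^3 + 2x^2 + 5
f'(x) = -6x^2 + 4x
This is a quadratic in x. Use the discriminant to count real roots.
Discriminant = (4)^2 - 4 * (-6) * 0
= 16 - 0
= 16
Since discriminant > 0, f'(x) = 0 has 2 real solutions.
Number of critical points: 2

2


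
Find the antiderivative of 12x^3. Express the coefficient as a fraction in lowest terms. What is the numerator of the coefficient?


Apply the power rule for integration:
integral of ax^n dx = a/(n+1) * x^(n+1) + C
integral of 12x^3 dx
= 12/4 * x^4 + C
= 3 * x^4 + C
The coefficient in lowest terms is 3 = 3/1, so its numerator is 3

3


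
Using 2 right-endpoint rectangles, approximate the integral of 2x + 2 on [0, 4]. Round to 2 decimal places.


Right Riemann sum uses right endpoints of each subinterval.
Interval: [0, 4], n = 2
dx = (4 - 0) / 2 = 2
Right endpoints: [2, 4]
f values: [6, 10]
Sum = dx * (sum of f values)
= 2 * 16
= 32 = 32.00

32.00


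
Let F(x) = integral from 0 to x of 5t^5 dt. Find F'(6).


By the Fundamental Theorem of Calculus (Part 1):
If F(x) = integral from 0 to x of f(t) dt, then F'(x) = f(x)
Here f(t) = 5t^5
So F'(x) = 5x^5
Evaluate at x = 6:
F'(6) = 5 * 6^5
= 5 * 7776
= 38880

38880


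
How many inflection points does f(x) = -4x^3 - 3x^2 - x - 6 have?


Inflection points occur where f''(x) = 0 and concavity changes.
f(x) = -4x^3 - 3x^2 - x - 6
f'(x) = -12x^2 - 6x - 1
f''(x) = -24x - 6
Set f''(x) = 0:
-24x - 6 = 0
x = 6 / (-24) = -1/4
Since f''(x) is linear (degree 1), it changes sign at this point.
Therefore there is exactly 1 inflection point.

1


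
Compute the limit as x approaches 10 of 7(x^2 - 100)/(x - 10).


Direct substitution gives 0/0, so we factor the numerator.
Factor: 7(x^2 - 100) = 7 * (x - 10)(x + 10)
Cancel the common factor (x - 10):
7(x^2 - 100)/(x - 10) = 7 * (x + 10)
Now substitute x = 10:
= 7 * (10 + 10) = 140

140


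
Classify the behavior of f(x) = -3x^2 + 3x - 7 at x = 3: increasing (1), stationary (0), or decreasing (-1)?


Compute f'(x) to determine behavior:
f'(x) = -6x + 3
f'(3) = -6 * 3 + 3
= -18 + 3
= -15
Since f'(3) < 0, the function is decreasing (-1)

-1


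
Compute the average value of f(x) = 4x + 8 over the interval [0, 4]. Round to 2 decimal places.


Average value = 1/(b-a) * integral from a to b of f(x) dx
First compute the integral of 4x + 8:
F(x) = 2x^2 + 8x
F(4) = 2 * 16 + 8 * 4 = 64
F(0) = 2 * 0 + 8 * 0 = 0
Integral = 64 - 0 = 64
Average = 64 / (4 - 0) = 64 / 4
= 16 = 16.00

16.00


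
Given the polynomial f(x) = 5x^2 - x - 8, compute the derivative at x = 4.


Differentiate term by term using power and sum rules:
f(x) = 5x^2 - x - 8
f'(x) = 10x - 1
Substitute x = 4:
f'(4) = 10 * 4 - 1
= 40 - 1
= 39

39


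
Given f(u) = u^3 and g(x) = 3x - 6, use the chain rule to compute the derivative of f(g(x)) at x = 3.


Using the chain rule: (f(g(x)))' = f'(g(x)) * g'(x)
First, find g(3):
g(3) = 3 * 3 - 6 = 3
Next, f'(u) = 3u^2
And g'(x) = 3
So f'(g(3)) * g'(3)
= 3 * 3^2 * 3
= 3 * 9 * 3
= 81

81


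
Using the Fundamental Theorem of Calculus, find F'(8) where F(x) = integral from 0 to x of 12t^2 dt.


By the Fundamental Theorem of Calculus (Part 1):
If F(x) = integral from 0 to x of f(t) dt, then F'(x) = f(x)
Here f(t) = 12t^2
So F'(x) = 12x^2
Evaluate at x = 8:
F'(8) = 12 * 8^2
= 12 * 64
= 768

768


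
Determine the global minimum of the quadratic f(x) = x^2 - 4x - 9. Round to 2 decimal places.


For a quadratic f(x) = ax^2 + bx + c with a > 0, the minimum is at the vertex.
Vertex x-coordinate: x = -b/(2a)
x = -(-4) / (2 * 1)
x = 4/2 = 2
Substitute back to find the minimum value:
f(2) = 1 * 2^2 - 4 * 2 - 9
= 4 - 8 - 9
= -13 = -13.00

-13.00


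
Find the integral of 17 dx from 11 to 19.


The integral of a constant k over [a, b] equals k * (b - a).
integral from 11 to 19 of 17 dx
= 17 * (19 - 11)
= 17 * 8
= 136

136


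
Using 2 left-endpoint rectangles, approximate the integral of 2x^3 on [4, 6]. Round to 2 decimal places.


Left Riemann sum uses left endpoints of each subinterval.
Interval: [4, 6], n = 2
dx = (6 - 4) / 2 = 1
Left endpoints: [4, 5]
f values: [128, 250]
Sum = dx * (sum of f values)
= 1 * 378
= 378 = 378.00

378.00


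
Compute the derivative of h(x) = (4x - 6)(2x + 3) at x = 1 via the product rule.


Let u(x) = 4x - 6 and v(x) = 2x + 3
u'(x) = 4
v'(x) = 2
Product rule: h'(x) = u'(x)*v(x) + u(x)*v'(x)
= 4 * (2x + 3) + (4x - 6) * 2
At x = 1:
u(1) = 4 * 1 - 6 = -2
v(1) = 2 * 1 + 3 = 5
h'(1) = 4 * 5 + (-2) * 2
= 20 - 4
= 16

16


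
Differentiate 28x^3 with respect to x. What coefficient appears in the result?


We apply the power rule: d/dx [ax^n] = a*n * x^(n-1)
d/dx [28x^3]
= 28 * 3 * x^(3-1)
= 84x^2
The coefficient is 84

84


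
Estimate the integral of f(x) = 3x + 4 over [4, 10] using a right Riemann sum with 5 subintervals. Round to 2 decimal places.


Right Riemann sum uses right endpoints of each subinterval.
Interval: [4, 10], n = 5
dx = (10 - 4) / 5 = 6/5
Right endpoints: [26/5, 32/5, 38/5, 44/5, 10]
f values: [98/5, 116/5, 134/5, 152/5, 34]
Sum = dx * (sum of f values)
= 6/5 * 134
= 804/5 = 160.80

160.80


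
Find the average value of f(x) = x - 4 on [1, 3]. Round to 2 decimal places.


Average value = 1/(b-a) * integral from a to b of f(x) dx
First compute the integral of x - 4:
F(x) = (1/2)x^2 - 4x
F(3) = 1/2 * 9 - 4 * 3 = -15/2
F(1) = 1/2 * 1 - 4 * 1 = -7/2
Integral = -15/2 - (-7/2) = -4
Average = (-4) / (3 - 1) = (-4) / 2
= -2 = -2.00

-2.00


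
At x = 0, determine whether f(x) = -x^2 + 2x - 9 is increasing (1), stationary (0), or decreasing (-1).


Compute f'(x) to determine behavior:
f'(x) = -2x + 2
f'(0) = -2 * 0 + 2
= 0 + 2
= 2
Since f'(0) > 0, the function is increasing (1)

1
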